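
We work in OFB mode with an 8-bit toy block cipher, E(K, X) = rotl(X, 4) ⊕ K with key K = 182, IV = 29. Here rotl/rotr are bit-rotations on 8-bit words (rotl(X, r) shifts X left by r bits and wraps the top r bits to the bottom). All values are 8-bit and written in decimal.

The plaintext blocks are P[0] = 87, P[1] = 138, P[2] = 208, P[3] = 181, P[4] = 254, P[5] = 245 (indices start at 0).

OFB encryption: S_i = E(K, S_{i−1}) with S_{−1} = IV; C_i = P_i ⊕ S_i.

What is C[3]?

C[0]: S = E(K, 29) = 103; 87 ⊕ 103 = 48.
C[1]: S = E(K, 103) = 192; 138 ⊕ 192 = 74.
C[2]: S = E(K, 192) = 186; 208 ⊕ 186 = 106.
C[3]: S = E(K, 186) = 29; 181 ⊕ 29 = 168.

C[3] = 168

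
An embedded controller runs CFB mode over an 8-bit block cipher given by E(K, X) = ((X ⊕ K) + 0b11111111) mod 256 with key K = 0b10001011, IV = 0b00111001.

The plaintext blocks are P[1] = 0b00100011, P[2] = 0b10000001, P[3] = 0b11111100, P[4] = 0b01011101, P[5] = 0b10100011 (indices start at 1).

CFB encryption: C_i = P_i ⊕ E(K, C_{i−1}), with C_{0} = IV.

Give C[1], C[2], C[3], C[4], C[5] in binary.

C[1] = 0b10010010, C[2] = 0b10011001, C[3] = 0b11101101, C[4] = 0b00111000, C[5] = 0b00010001

C[1]: E(K, 0b00111001) = 0b10110001; 0b00100011 ⊕ 0b10110001 = 0b10010010.
C[2]: E(K, 0b10010010) = 0b00011000; 0b10000001 ⊕ 0b00011000 = 0b10011001.
C[3]: E(K, 0b10011001) = 0b00010001; 0b11111100 ⊕ 0b00010001 = 0b11101101.
C[4]: E(K, 0b11101101) = 0b01100101; 0b01011101 ⊕ 0b01100101 = 0b00111000.
C[5]: E(K, 0b00111000) = 0b10110010; 0b10100011 ⊕ 0b10110010 = 0b00010001.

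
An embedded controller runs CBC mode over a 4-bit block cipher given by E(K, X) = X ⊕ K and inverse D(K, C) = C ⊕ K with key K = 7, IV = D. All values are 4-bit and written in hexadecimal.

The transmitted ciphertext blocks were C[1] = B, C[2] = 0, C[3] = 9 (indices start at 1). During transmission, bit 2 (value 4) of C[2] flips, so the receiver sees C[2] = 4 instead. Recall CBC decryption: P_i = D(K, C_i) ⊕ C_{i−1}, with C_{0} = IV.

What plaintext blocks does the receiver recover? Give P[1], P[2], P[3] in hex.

Only C[2] changed, to 4. In CBC, a change in C_i garbles P_i and flips the same bit in P_{i+1}. Decrypting the received ciphertext:
P[1]: D(K, B) = C; C ⊕ D = 1.
P[2]: D(K, 4) = 3; 3 ⊕ B = 8.
P[3]: D(K, 9) = E; E ⊕ 4 = A.
Blocks that differ from the original plaintext: P[2], P[3].

P[1] = 1, P[2] = 8, P[3] = A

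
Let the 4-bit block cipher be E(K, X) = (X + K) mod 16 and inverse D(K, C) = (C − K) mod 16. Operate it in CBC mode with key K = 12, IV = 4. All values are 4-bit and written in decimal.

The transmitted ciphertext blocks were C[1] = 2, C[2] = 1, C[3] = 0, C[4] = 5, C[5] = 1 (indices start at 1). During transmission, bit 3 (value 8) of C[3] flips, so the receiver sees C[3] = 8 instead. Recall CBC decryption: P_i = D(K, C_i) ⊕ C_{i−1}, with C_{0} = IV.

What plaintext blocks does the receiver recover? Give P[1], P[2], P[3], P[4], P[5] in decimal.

P[1] = 2, P[2] = 7, P[3] = 13, P[4] = 1, P[5] = 0

Only C[3] changed, to 8. In CBC, a change in C_i garbles P_i and flips the same bit in P_{i+1}. Decrypting the received ciphertext:
P[1]: D(K, 2) = 6; 6 ⊕ 4 = 2.
P[2]: D(K, 1) = 5; 5 ⊕ 2 = 7.
P[3]: D(K, 8) = 12; 12 ⊕ 1 = 13.
P[4]: D(K, 5) = 9; 9 ⊕ 8 = 1.
P[5]: D(K, 1) = 5; 5 ⊕ 5 = 0.
Blocks that differ from the original plaintext: P[3], P[4].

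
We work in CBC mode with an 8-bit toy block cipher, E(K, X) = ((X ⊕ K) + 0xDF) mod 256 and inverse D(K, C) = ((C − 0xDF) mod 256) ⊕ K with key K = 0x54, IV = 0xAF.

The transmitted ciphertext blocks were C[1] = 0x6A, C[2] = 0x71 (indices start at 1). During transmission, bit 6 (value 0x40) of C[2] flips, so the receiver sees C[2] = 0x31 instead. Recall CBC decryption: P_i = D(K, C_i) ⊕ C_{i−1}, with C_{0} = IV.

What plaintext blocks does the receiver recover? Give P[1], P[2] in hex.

Only C[2] changed, to 0x31. In CBC, a change in C_i garbles P_i and flips the same bit in P_{i+1}. Decrypting the received ciphertext:
P[1]: D(K, 0x6A) = 0xDF; 0xDF ⊕ 0xAF = 0x70.
P[2]: D(K, 0x31) = 0x06; 0x06 ⊕ 0x6A = 0x6C.
Blocks that differ from the original plaintext: P[2].

P[1] = 0x70, P[2] = 0x6C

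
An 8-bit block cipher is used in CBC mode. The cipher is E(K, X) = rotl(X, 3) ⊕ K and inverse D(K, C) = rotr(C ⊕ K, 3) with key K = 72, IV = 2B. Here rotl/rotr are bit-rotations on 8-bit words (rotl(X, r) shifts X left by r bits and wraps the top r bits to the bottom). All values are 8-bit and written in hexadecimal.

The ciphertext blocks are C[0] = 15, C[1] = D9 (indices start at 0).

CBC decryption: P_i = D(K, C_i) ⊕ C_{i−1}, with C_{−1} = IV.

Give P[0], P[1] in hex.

P[0]: D(K, 15) = EC; EC ⊕ 2B = C7.
P[1]: D(K, D9) = 75; 75 ⊕ 15 = 60.

P[0] = C7, P[1] = 60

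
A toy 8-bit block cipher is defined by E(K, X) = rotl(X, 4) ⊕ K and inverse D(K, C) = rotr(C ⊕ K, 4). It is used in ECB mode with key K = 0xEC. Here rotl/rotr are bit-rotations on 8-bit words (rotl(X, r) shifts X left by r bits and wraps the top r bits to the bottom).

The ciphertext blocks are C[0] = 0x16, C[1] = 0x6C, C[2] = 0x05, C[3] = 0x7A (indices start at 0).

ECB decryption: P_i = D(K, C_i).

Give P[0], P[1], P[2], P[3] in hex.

P[0]: D(K, 0x16) = 0xAF.
P[1]: D(K, 0x6C) = 0x08.
P[2]: D(K, 0x05) = 0x9E.
P[3]: D(K, 0x7A) = 0x69.

P[0] = 0xAF, P[1] = 0x08, P[2] = 0x9E, P[3] = 0x69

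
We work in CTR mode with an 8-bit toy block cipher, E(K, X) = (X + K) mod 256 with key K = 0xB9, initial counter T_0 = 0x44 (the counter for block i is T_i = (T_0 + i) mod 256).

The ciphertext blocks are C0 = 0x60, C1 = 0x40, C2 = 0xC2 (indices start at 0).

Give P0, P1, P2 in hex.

CTR decryption: S_i = E(K, T_i) where T_i is the counter for block i; P_i = C_i ⊕ S_i.
P0: T = 0x44, S = E(K, T) = 0xFD; 0x60 ⊕ 0xFD = 0x9D.
P1: T = 0x45, S = E(K, T) = 0xFE; 0x40 ⊕ 0xFE = 0xBE.
P2: T = 0x46, S = E(K, T) = 0xFF; 0xC2 ⊕ 0xFF = 0x3D.

P0 = 0x9D, P1 = 0xBE, P2 = 0x3D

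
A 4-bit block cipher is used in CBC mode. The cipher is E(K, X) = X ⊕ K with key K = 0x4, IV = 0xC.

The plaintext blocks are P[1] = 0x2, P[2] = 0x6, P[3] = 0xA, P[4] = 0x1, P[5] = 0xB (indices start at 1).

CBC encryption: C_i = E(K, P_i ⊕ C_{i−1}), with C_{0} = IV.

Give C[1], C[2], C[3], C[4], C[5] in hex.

C[1] = 0xA, C[2] = 0x8, C[3] = 0x6, C[4] = 0x3, C[5] = 0xC

C[1]: P[1] ⊕ 0xC = 0xE; E(K, 0xE) = 0xA.
C[2]: P[2] ⊕ 0xA = 0xC; E(K, 0xC) = 0x8.
C[3]: P[3] ⊕ 0x8 = 0x2; E(K, 0x2) = 0x6.
C[4]: P[4] ⊕ 0x6 = 0x7; E(K, 0x7) = 0x3.
C[5]: P[5] ⊕ 0x3 = 0x8; E(K, 0x8) = 0xC.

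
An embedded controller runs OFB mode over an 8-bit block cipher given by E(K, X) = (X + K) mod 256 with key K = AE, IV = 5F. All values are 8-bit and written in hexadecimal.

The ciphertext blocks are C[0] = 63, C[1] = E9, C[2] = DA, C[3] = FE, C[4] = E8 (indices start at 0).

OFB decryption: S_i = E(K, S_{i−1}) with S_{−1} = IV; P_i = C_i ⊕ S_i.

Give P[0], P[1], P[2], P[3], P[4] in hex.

P[0] = 6E, P[1] = 52, P[2] = B3, P[3] = E9, P[4] = 2D

P[0]: S = E(K, 5F) = 0D; 63 ⊕ 0D = 6E.
P[1]: S = E(K, 0D) = BB; E9 ⊕ BB = 52.
P[2]: S = E(K, BB) = 69; DA ⊕ 69 = B3.
P[3]: S = E(K, 69) = 17; FE ⊕ 17 = E9.
P[4]: S = E(K, 17) = C5; E8 ⊕ C5 = 2D.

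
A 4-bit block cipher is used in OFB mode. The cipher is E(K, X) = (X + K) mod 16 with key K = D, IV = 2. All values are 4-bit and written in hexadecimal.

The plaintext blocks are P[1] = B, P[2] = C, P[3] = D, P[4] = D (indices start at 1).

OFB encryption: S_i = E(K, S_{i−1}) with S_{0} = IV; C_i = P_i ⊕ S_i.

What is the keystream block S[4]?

C[1]: S = E(K, 2) = F; B ⊕ F = 4.
C[2]: S = E(K, F) = C; C ⊕ C = 0.
C[3]: S = E(K, C) = 9; D ⊕ 9 = 4.
C[4]: S = E(K, 9) = 6; D ⊕ 6 = B.
So S[4] = 6.

6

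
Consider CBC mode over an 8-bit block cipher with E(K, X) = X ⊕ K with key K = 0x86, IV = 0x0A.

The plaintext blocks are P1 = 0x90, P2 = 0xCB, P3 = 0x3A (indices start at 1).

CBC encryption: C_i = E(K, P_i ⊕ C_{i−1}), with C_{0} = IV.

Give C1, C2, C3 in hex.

C1 = 0x1C, C2 = 0x51, C3 = 0xED

C1: P1 ⊕ 0x0A = 0x9A; E(K, 0x9A) = 0x1C.
C2: P2 ⊕ 0x1C = 0xD7; E(K, 0xD7) = 0x51.
C3: P3 ⊕ 0x51 = 0x6B; E(K, 0x6B) = 0xED.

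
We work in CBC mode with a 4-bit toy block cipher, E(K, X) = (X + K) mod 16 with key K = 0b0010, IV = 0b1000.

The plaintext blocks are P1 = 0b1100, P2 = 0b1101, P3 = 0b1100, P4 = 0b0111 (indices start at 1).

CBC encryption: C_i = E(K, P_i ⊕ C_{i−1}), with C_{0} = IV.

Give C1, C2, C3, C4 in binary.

C1 = 0b0110, C2 = 0b1101, C3 = 0b0011, C4 = 0b0110

C1: P1 ⊕ 0b1000 = 0b0100; E(K, 0b0100) = 0b0110.
C2: P2 ⊕ 0b0110 = 0b1011; E(K, 0b1011) = 0b1101.
C3: P3 ⊕ 0b1101 = 0b0001; E(K, 0b0001) = 0b0011.
C4: P4 ⊕ 0b0011 = 0b0100; E(K, 0b0100) = 0b0110.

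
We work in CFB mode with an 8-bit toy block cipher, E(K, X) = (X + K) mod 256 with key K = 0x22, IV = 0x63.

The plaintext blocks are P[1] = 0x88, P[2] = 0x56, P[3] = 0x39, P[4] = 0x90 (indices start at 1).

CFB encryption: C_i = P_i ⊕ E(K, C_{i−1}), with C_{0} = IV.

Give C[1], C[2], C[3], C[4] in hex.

C[1] = 0x0D, C[2] = 0x79, C[3] = 0xA2, C[4] = 0x54

C[1]: E(K, 0x63) = 0x85; 0x88 ⊕ 0x85 = 0x0D.
C[2]: E(K, 0x0D) = 0x2F; 0x56 ⊕ 0x2F = 0x79.
C[3]: E(K, 0x79) = 0x9B; 0x39 ⊕ 0x9B = 0xA2.
C[4]: E(K, 0xA2) = 0xC4; 0x90 ⊕ 0xC4 = 0x54.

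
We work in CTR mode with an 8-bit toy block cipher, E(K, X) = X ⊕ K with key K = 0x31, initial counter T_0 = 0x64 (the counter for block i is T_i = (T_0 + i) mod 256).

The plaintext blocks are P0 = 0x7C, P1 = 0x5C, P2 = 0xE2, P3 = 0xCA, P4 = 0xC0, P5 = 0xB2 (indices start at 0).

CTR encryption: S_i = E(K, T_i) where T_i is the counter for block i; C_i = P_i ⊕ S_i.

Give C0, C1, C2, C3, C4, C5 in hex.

C0 = 0x29, C1 = 0x08, C2 = 0xB5, C3 = 0x9C, C4 = 0x99, C5 = 0xEA

C0: T = 0x64, S = E(K, T) = 0x55; 0x7C ⊕ 0x55 = 0x29.
C1: T = 0x65, S = E(K, T) = 0x54; 0x5C ⊕ 0x54 = 0x08.
C2: T = 0x66, S = E(K, T) = 0x57; 0xE2 ⊕ 0x57 = 0xB5.
C3: T = 0x67, S = E(K, T) = 0x56; 0xCA ⊕ 0x56 = 0x9C.
C4: T = 0x68, S = E(K, T) = 0x59; 0xC0 ⊕ 0x59 = 0x99.
C5: T = 0x69, S = E(K, T) = 0x58; 0xB2 ⊕ 0x58 = 0xEA.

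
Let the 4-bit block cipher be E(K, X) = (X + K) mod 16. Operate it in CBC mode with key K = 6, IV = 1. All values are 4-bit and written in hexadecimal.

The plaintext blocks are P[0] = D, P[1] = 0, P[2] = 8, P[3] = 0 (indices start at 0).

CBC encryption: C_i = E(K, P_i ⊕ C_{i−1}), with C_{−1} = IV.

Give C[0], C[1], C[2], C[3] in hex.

C[0]: P[0] ⊕ 1 = C; E(K, C) = 2.
C[1]: P[1] ⊕ 2 = 2; E(K, 2) = 8.
C[2]: P[2] ⊕ 8 = 0; E(K, 0) = 6.
C[3]: P[3] ⊕ 6 = 6; E(K, 6) = C.

C[0] = 2, C[1] = 8, C[2] = 6, C[3] = C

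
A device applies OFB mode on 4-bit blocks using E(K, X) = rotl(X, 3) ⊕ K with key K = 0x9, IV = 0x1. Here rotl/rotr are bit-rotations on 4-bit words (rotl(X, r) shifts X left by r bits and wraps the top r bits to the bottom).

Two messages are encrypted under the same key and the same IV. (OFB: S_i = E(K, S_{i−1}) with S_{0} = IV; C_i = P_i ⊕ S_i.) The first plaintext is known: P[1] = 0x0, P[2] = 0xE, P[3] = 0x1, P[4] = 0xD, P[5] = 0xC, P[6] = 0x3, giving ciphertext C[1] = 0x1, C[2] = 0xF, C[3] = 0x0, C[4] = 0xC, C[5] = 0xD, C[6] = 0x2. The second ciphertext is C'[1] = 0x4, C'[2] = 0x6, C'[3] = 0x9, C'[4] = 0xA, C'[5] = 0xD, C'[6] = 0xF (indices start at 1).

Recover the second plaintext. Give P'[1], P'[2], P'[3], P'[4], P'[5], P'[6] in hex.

P'[1] = 0x5, P'[2] = 0x7, P'[3] = 0x8, P'[4] = 0xB, P'[5] = 0xC, P'[6] = 0xE

In OFB with a reused IV, both messages share the same keystream S_i, so C_i ⊕ C'_i = P_i ⊕ P'_i and thus P'_i = P_i ⊕ C_i ⊕ C'_i.
P'[1]: 0x0 ⊕ 0x1 ⊕ 0x4 = 0x5.
P'[2]: 0xE ⊕ 0xF ⊕ 0x6 = 0x7.
P'[3]: 0x1 ⊕ 0x0 ⊕ 0x9 = 0x8.
P'[4]: 0xD ⊕ 0xC ⊕ 0xA = 0xB.
P'[5]: 0xC ⊕ 0xD ⊕ 0xD = 0xC.
P'[6]: 0x3 ⊕ 0x2 ⊕ 0xF = 0xE.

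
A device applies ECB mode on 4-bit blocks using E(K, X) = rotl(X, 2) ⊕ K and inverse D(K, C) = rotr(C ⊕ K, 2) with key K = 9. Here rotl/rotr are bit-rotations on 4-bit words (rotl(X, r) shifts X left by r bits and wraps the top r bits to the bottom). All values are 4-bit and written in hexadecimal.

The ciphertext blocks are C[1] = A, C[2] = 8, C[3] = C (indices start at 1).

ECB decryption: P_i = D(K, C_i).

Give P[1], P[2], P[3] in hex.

P[1] = C, P[2] = 4, P[3] = 5

P[1]: D(K, A) = C.
P[2]: D(K, 8) = 4.
P[3]: D(K, C) = 5.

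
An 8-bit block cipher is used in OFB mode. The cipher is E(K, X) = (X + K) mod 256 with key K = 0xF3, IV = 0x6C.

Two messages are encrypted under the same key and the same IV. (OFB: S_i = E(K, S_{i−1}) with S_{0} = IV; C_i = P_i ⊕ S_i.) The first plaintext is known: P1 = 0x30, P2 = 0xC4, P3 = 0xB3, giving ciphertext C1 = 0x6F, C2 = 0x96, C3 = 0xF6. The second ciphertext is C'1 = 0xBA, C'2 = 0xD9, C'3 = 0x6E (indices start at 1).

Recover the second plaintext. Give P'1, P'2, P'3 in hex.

P'1 = 0xE5, P'2 = 0x8B, P'3 = 0x2B

In OFB with a reused IV, both messages share the same keystream S_i, so C_i ⊕ C'_i = P_i ⊕ P'_i and thus P'_i = P_i ⊕ C_i ⊕ C'_i.
P'1: 0x30 ⊕ 0x6F ⊕ 0xBA = 0xE5.
P'2: 0xC4 ⊕ 0x96 ⊕ 0xD9 = 0x8B.
P'3: 0xB3 ⊕ 0xF6 ⊕ 0x6E = 0x2B.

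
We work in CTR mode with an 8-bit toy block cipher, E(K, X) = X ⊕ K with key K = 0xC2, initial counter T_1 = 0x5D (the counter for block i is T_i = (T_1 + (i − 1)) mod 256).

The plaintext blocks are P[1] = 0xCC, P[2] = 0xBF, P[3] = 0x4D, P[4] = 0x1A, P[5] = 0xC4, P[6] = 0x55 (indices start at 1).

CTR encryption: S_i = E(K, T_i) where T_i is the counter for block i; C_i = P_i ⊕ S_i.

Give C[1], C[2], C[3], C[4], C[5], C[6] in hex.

C[1] = 0x53, C[2] = 0x23, C[3] = 0xD0, C[4] = 0xB8, C[5] = 0x67, C[6] = 0xF5

C[1]: T = 0x5D, S = E(K, T) = 0x9F; 0xCC ⊕ 0x9F = 0x53.
C[2]: T = 0x5E, S = E(K, T) = 0x9C; 0xBF ⊕ 0x9C = 0x23.
C[3]: T = 0x5F, S = E(K, T) = 0x9D; 0x4D ⊕ 0x9D = 0xD0.
C[4]: T = 0x60, S = E(K, T) = 0xA2; 0x1A ⊕ 0xA2 = 0xB8.
C[5]: T = 0x61, S = E(K, T) = 0xA3; 0xC4 ⊕ 0xA3 = 0x67.
C[6]: T = 0x62, S = E(K, T) = 0xA0; 0x55 ⊕ 0xA0 = 0xF5.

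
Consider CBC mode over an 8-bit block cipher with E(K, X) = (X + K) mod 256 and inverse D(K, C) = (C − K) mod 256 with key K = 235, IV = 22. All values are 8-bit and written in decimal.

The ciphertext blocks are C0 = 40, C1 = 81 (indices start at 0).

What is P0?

P0 = 43

CBC decryption: P_i = D(K, C_i) ⊕ C_{i−1}, with C_{−1} = IV.
P0: D(K, 40) = 61; 61 ⊕ 22 = 43.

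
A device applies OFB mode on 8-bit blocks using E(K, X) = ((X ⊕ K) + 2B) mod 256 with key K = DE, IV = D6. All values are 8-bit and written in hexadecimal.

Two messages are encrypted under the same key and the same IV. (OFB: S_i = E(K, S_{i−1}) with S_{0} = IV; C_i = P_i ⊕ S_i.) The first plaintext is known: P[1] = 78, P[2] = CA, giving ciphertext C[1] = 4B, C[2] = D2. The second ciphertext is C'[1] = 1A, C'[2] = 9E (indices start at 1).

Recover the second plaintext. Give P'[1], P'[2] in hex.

P'[1] = 29, P'[2] = 86

In OFB with a reused IV, both messages share the same keystream S_i, so C_i ⊕ C'_i = P_i ⊕ P'_i and thus P'_i = P_i ⊕ C_i ⊕ C'_i.
P'[1]: 78 ⊕ 4B ⊕ 1A = 29.
P'[2]: CA ⊕ D2 ⊕ 9E = 86.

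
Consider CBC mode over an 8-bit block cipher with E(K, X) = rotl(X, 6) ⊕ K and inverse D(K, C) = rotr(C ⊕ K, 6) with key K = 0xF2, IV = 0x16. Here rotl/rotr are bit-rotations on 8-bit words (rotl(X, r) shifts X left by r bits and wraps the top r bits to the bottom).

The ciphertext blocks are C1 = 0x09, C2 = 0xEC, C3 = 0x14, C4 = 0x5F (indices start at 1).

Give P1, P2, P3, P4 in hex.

P1 = 0xF9, P2 = 0x71, P3 = 0x77, P4 = 0xA2

CBC decryption: P_i = D(K, C_i) ⊕ C_{i−1}, with C_{0} = IV.
P1: D(K, 0x09) = 0xEF; 0xEF ⊕ 0x16 = 0xF9.
P2: D(K, 0xEC) = 0x78; 0x78 ⊕ 0x09 = 0x71.
P3: D(K, 0x14) = 0x9B; 0x9B ⊕ 0xEC = 0x77.
P4: D(K, 0x5F) = 0xB6; 0xB6 ⊕ 0x14 = 0xA2.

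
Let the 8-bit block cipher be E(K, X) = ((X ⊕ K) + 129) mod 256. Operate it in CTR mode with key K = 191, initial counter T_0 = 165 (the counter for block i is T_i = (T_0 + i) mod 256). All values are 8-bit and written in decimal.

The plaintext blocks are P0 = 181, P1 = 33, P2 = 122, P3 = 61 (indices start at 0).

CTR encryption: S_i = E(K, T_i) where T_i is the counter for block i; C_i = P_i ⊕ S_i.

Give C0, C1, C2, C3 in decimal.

C0 = 46, C1 = 187, C2 = 227, C3 = 165

C0: T = 165, S = E(K, T) = 155; 181 ⊕ 155 = 46.
C1: T = 166, S = E(K, T) = 154; 33 ⊕ 154 = 187.
C2: T = 167, S = E(K, T) = 153; 122 ⊕ 153 = 227.
C3: T = 168, S = E(K, T) = 152; 61 ⊕ 152 = 165.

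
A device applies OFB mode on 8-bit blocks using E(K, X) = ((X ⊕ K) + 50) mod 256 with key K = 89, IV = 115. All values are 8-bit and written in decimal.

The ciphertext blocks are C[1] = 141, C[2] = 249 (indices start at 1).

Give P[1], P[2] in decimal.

P[1] = 209, P[2] = 206

OFB decryption: S_i = E(K, S_{i−1}) with S_{0} = IV; P_i = C_i ⊕ S_i.
P[1]: S = E(K, 115) = 92; 141 ⊕ 92 = 209.
P[2]: S = E(K, 92) = 55; 249 ⊕ 55 = 206.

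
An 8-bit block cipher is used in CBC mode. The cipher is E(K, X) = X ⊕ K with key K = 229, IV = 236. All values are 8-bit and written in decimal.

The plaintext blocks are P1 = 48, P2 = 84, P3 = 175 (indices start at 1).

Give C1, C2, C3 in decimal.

CBC encryption: C_i = E(K, P_i ⊕ C_{i−1}), with C_{0} = IV.
C1: P1 ⊕ 236 = 220; E(K, 220) = 57.
C2: P2 ⊕ 57 = 109; E(K, 109) = 136.
C3: P3 ⊕ 136 = 39; E(K, 39) = 194.

C1 = 57, C2 = 136, C3 = 194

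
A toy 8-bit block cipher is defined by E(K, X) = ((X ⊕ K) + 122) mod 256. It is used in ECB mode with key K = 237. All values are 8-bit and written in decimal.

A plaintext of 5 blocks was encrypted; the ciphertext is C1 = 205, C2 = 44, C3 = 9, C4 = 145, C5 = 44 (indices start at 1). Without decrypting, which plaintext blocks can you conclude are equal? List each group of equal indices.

P2 = P5

ECB encrypts each block independently with the same key, so equal ciphertext blocks imply equal plaintext blocks.
C2 = C5 = 44, so P2 = P5.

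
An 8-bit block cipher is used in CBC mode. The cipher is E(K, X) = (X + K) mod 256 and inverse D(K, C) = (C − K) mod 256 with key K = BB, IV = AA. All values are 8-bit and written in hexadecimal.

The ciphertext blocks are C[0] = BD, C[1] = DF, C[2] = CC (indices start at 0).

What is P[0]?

CBC decryption: P_i = D(K, C_i) ⊕ C_{i−1}, with C_{−1} = IV.
P[0]: D(K, BD) = 02; 02 ⊕ AA = A8.

P[0] = A8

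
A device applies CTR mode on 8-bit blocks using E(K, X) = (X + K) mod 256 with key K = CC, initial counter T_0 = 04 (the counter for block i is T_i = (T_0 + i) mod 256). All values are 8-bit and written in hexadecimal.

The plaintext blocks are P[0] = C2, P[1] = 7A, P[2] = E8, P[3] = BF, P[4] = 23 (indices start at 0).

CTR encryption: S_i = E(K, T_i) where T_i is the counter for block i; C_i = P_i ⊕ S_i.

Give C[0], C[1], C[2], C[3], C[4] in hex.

C[0]: T = 04, S = E(K, T) = D0; C2 ⊕ D0 = 12.
C[1]: T = 05, S = E(K, T) = D1; 7A ⊕ D1 = AB.
C[2]: T = 06, S = E(K, T) = D2; E8 ⊕ D2 = 3A.
C[3]: T = 07, S = E(K, T) = D3; BF ⊕ D3 = 6C.
C[4]: T = 08, S = E(K, T) = D4; 23 ⊕ D4 = F7.

C[0] = 12, C[1] = AB, C[2] = 3A, C[3] = 6C, C[4] = F7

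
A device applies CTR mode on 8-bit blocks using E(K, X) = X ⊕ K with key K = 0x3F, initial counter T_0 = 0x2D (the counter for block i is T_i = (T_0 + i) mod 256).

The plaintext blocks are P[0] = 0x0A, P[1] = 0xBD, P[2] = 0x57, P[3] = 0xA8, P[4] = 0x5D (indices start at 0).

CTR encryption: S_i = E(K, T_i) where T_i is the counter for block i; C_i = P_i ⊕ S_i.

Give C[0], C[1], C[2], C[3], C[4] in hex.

C[0]: T = 0x2D, S = E(K, T) = 0x12; 0x0A ⊕ 0x12 = 0x18.
C[1]: T = 0x2E, S = E(K, T) = 0x11; 0xBD ⊕ 0x11 = 0xAC.
C[2]: T = 0x2F, S = E(K, T) = 0x10; 0x57 ⊕ 0x10 = 0x47.
C[3]: T = 0x30, S = E(K, T) = 0x0F; 0xA8 ⊕ 0x0F = 0xA7.
C[4]: T = 0x31, S = E(K, T) = 0x0E; 0x5D ⊕ 0x0E = 0x53.

C[0] = 0x18, C[1] = 0xAC, C[2] = 0x47, C[3] = 0xA7, C[4] = 0x53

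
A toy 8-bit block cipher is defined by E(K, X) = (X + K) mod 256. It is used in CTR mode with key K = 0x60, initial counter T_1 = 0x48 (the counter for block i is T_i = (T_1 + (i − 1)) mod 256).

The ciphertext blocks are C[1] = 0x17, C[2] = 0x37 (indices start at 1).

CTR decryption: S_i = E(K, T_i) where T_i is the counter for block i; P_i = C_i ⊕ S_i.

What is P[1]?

P[1] = 0xBF

P[1]: T = 0x48, S = E(K, T) = 0xA8; 0x17 ⊕ 0xA8 = 0xBF.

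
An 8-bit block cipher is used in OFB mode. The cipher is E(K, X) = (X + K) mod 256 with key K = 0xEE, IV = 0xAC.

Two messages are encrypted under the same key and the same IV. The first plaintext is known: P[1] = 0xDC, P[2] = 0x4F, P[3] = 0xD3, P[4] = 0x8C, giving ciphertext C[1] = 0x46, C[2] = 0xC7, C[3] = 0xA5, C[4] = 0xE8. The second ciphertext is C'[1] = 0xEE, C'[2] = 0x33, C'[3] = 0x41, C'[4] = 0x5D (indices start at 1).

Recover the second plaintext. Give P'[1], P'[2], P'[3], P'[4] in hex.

P'[1] = 0x74, P'[2] = 0xBB, P'[3] = 0x37, P'[4] = 0x39

In OFB with a reused IV, both messages share the same keystream S_i, so C_i ⊕ C'_i = P_i ⊕ P'_i and thus P'_i = P_i ⊕ C_i ⊕ C'_i.
P'[1]: 0xDC ⊕ 0x46 ⊕ 0xEE = 0x74.
P'[2]: 0x4F ⊕ 0xC7 ⊕ 0x33 = 0xBB.
P'[3]: 0xD3 ⊕ 0xA5 ⊕ 0x41 = 0x37.
P'[4]: 0x8C ⊕ 0xE8 ⊕ 0x5D = 0x39.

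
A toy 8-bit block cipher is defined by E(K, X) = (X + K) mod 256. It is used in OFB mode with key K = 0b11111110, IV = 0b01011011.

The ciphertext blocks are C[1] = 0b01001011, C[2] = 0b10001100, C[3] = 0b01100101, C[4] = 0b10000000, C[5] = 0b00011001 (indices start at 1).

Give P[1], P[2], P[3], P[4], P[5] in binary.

OFB decryption: S_i = E(K, S_{i−1}) with S_{0} = IV; P_i = C_i ⊕ S_i.
P[1]: S = E(K, 0b01011011) = 0b01011001; 0b01001011 ⊕ 0b01011001 = 0b00010010.
P[2]: S = E(K, 0b01011001) = 0b01010111; 0b10001100 ⊕ 0b01010111 = 0b11011011.
P[3]: S = E(K, 0b01010111) = 0b01010101; 0b01100101 ⊕ 0b01010101 = 0b00110000.
P[4]: S = E(K, 0b01010101) = 0b01010011; 0b10000000 ⊕ 0b01010011 = 0b11010011.
P[5]: S = E(K, 0b01010011) = 0b01010001; 0b00011001 ⊕ 0b01010001 = 0b01001000.

P[1] = 0b00010010, P[2] = 0b11011011, P[3] = 0b00110000, P[4] = 0b11010011, P[5] = 0b01001000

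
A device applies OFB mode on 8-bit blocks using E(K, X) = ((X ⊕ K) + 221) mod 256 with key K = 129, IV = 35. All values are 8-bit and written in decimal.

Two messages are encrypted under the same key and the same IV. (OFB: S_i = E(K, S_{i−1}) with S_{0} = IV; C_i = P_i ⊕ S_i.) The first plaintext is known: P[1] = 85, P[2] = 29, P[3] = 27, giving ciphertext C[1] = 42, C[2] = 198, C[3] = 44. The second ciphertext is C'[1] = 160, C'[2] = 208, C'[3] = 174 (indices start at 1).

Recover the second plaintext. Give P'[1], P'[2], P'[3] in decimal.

In OFB with a reused IV, both messages share the same keystream S_i, so C_i ⊕ C'_i = P_i ⊕ P'_i and thus P'_i = P_i ⊕ C_i ⊕ C'_i.
P'[1]: 85 ⊕ 42 ⊕ 160 = 223.
P'[2]: 29 ⊕ 198 ⊕ 208 = 11.
P'[3]: 27 ⊕ 44 ⊕ 174 = 153.

P'[1] = 223, P'[2] = 11, P'[3] = 153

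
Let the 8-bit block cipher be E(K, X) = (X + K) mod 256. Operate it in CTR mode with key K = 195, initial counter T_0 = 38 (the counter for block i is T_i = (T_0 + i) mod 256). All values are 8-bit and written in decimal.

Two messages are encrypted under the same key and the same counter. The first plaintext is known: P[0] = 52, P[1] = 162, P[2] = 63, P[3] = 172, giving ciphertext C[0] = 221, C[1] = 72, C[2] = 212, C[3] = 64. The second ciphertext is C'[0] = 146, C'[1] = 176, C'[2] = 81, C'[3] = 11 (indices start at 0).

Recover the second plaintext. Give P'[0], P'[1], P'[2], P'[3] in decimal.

In CTR with a reused counter, both messages share the same keystream S_i, so C_i ⊕ C'_i = P_i ⊕ P'_i and thus P'_i = P_i ⊕ C_i ⊕ C'_i.
P'[0]: 52 ⊕ 221 ⊕ 146 = 123.
P'[1]: 162 ⊕ 72 ⊕ 176 = 90.
P'[2]: 63 ⊕ 212 ⊕ 81 = 186.
P'[3]: 172 ⊕ 64 ⊕ 11 = 231.

P'[0] = 123, P'[1] = 90, P'[2] = 186, P'[3] = 231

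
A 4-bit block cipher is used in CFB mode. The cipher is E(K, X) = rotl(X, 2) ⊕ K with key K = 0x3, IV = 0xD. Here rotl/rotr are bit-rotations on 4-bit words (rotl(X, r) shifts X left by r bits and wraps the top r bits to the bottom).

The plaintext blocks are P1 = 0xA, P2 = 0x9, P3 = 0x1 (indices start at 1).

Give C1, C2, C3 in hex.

C1 = 0xE, C2 = 0x1, C3 = 0x6

CFB encryption: C_i = P_i ⊕ E(K, C_{i−1}), with C_{0} = IV.
C1: E(K, 0xD) = 0x4; 0xA ⊕ 0x4 = 0xE.
C2: E(K, 0xE) = 0x8; 0x9 ⊕ 0x8 = 0x1.
C3: E(K, 0x1) = 0x7; 0x1 ⊕ 0x7 = 0x6.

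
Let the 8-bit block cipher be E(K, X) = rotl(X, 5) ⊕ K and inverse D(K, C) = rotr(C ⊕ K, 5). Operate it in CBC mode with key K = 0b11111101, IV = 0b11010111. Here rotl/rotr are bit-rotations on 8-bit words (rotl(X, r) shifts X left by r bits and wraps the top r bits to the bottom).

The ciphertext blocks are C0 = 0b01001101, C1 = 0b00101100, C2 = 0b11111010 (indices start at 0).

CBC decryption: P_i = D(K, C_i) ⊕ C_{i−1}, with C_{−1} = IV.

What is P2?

P2 = 0b00010100

P2: D(K, 0b11111010) = 0b00111000; 0b00111000 ⊕ 0b00101100 = 0b00010100.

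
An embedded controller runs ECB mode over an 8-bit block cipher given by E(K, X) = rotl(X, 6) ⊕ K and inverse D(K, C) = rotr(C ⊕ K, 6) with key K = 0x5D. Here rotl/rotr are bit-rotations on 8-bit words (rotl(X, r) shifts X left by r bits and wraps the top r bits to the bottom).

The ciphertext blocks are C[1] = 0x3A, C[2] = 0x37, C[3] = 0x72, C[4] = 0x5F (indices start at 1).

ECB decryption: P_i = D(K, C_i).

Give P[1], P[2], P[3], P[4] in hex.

P[1]: D(K, 0x3A) = 0x9D.
P[2]: D(K, 0x37) = 0xA9.
P[3]: D(K, 0x72) = 0xBC.
P[4]: D(K, 0x5F) = 0x08.

P[1] = 0x9D, P[2] = 0xA9, P[3] = 0xBC, P[4] = 0x08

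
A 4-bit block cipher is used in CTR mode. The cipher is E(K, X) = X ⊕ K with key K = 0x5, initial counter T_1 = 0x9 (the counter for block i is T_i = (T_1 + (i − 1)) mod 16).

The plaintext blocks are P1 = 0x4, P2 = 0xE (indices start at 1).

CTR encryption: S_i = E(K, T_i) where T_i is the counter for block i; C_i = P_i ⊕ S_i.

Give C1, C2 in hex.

C1 = 0x8, C2 = 0x1

C1: T = 0x9, S = E(K, T) = 0xC; 0x4 ⊕ 0xC = 0x8.
C2: T = 0xA, S = E(K, T) = 0xF; 0xE ⊕ 0xF = 0x1.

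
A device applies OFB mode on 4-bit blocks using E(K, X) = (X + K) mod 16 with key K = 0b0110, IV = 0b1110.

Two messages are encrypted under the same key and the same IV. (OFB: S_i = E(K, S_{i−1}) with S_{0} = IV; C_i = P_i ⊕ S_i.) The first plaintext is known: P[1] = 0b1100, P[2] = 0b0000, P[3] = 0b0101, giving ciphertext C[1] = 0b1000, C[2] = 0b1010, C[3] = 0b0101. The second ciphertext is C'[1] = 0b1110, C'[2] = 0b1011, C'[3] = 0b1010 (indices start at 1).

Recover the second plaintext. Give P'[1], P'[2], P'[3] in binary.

In OFB with a reused IV, both messages share the same keystream S_i, so C_i ⊕ C'_i = P_i ⊕ P'_i and thus P'_i = P_i ⊕ C_i ⊕ C'_i.
P'[1]: 0b1100 ⊕ 0b1000 ⊕ 0b1110 = 0b1010.
P'[2]: 0b0000 ⊕ 0b1010 ⊕ 0b1011 = 0b0001.
P'[3]: 0b0101 ⊕ 0b0101 ⊕ 0b1010 = 0b1010.

P'[1] = 0b1010, P'[2] = 0b0001, P'[3] = 0b1010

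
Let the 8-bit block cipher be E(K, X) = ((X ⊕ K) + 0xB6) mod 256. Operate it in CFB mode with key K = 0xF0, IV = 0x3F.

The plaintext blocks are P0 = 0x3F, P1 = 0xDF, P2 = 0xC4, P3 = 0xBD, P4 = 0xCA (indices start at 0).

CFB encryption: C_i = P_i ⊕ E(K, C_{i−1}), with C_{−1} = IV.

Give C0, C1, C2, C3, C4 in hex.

C0: E(K, 0x3F) = 0x85; 0x3F ⊕ 0x85 = 0xBA.
C1: E(K, 0xBA) = 0x00; 0xDF ⊕ 0x00 = 0xDF.
C2: E(K, 0xDF) = 0xE5; 0xC4 ⊕ 0xE5 = 0x21.
C3: E(K, 0x21) = 0x87; 0xBD ⊕ 0x87 = 0x3A.
C4: E(K, 0x3A) = 0x80; 0xCA ⊕ 0x80 = 0x4A.

C0 = 0xBA, C1 = 0xDF, C2 = 0x21, C3 = 0x3A, C4 = 0x4A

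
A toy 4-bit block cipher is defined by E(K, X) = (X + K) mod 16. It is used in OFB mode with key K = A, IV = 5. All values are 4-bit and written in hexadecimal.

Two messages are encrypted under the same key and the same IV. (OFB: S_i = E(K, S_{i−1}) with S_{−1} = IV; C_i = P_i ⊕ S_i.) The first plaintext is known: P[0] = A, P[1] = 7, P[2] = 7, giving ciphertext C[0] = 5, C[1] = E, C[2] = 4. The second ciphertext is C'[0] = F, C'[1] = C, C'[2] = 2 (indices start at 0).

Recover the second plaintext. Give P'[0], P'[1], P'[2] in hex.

P'[0] = 0, P'[1] = 5, P'[2] = 1

In OFB with a reused IV, both messages share the same keystream S_i, so C_i ⊕ C'_i = P_i ⊕ P'_i and thus P'_i = P_i ⊕ C_i ⊕ C'_i.
P'[0]: A ⊕ 5 ⊕ F = 0.
P'[1]: 7 ⊕ E ⊕ C = 5.
P'[2]: 7 ⊕ 4 ⊕ 2 = 1.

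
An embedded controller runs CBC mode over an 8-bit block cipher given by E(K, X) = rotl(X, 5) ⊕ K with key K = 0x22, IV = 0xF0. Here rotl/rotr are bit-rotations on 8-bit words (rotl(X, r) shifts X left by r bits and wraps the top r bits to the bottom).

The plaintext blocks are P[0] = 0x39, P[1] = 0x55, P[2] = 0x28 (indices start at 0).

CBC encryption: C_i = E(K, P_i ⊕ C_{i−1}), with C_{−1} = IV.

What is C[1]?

C[0]: P[0] ⊕ 0xF0 = 0xC9; E(K, 0xC9) = 0x1B.
C[1]: P[1] ⊕ 0x1B = 0x4E; E(K, 0x4E) = 0xEB.

C[1] = 0xEB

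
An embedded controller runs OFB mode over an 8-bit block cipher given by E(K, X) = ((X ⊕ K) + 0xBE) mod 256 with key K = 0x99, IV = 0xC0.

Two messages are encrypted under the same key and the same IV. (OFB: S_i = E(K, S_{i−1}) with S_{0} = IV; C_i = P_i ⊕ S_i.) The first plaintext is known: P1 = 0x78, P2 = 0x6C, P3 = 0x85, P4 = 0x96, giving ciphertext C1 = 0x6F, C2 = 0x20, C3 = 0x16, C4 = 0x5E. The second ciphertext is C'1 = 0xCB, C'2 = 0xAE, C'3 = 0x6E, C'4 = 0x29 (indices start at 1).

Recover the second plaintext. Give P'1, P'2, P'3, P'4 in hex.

In OFB with a reused IV, both messages share the same keystream S_i, so C_i ⊕ C'_i = P_i ⊕ P'_i and thus P'_i = P_i ⊕ C_i ⊕ C'_i.
P'1: 0x78 ⊕ 0x6F ⊕ 0xCB = 0xDC.
P'2: 0x6C ⊕ 0x20 ⊕ 0xAE = 0xE2.
P'3: 0x85 ⊕ 0x16 ⊕ 0x6E = 0xFD.
P'4: 0x96 ⊕ 0x5E ⊕ 0x29 = 0xE1.

P'1 = 0xDC, P'2 = 0xE2, P'3 = 0xFD, P'4 = 0xE1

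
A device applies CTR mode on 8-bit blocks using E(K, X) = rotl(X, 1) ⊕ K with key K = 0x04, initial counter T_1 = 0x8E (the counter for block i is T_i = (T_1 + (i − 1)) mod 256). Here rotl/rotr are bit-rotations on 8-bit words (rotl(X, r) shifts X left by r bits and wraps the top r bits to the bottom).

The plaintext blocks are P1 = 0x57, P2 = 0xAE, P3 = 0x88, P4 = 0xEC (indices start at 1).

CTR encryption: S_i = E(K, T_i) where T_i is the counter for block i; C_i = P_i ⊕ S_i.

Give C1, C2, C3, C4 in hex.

C1 = 0x4E, C2 = 0xB5, C3 = 0xAD, C4 = 0xCB

C1: T = 0x8E, S = E(K, T) = 0x19; 0x57 ⊕ 0x19 = 0x4E.
C2: T = 0x8F, S = E(K, T) = 0x1B; 0xAE ⊕ 0x1B = 0xB5.
C3: T = 0x90, S = E(K, T) = 0x25; 0x88 ⊕ 0x25 = 0xAD.
C4: T = 0x91, S = E(K, T) = 0x27; 0xEC ⊕ 0x27 = 0xCB.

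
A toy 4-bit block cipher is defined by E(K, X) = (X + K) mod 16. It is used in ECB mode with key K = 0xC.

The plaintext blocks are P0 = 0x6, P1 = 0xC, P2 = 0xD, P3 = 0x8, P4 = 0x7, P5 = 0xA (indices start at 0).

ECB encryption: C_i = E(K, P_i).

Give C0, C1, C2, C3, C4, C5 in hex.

C0: E(K, 0x6) = 0x2.
C1: E(K, 0xC) = 0x8.
C2: E(K, 0xD) = 0x9.
C3: E(K, 0x8) = 0x4.
C4: E(K, 0x7) = 0x3.
C5: E(K, 0xA) = 0x6.

C0 = 0x2, C1 = 0x8, C2 = 0x9, C3 = 0x4, C4 = 0x3, C5 = 0x6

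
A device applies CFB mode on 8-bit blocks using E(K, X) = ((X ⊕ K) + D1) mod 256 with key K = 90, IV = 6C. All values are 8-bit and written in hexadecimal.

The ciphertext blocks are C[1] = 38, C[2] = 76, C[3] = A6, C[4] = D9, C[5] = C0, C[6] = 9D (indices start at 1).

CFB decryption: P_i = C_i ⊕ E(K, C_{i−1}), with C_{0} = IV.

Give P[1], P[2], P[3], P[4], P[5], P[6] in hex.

P[1] = F5, P[2] = 0F, P[3] = 11, P[4] = DE, P[5] = DA, P[6] = BC

P[1]: E(K, 6C) = CD; 38 ⊕ CD = F5.
P[2]: E(K, 38) = 79; 76 ⊕ 79 = 0F.
P[3]: E(K, 76) = B7; A6 ⊕ B7 = 11.
P[4]: E(K, A6) = 07; D9 ⊕ 07 = DE.
P[5]: E(K, D9) = 1A; C0 ⊕ 1A = DA.
P[6]: E(K, C0) = 21; 9D ⊕ 21 = BC.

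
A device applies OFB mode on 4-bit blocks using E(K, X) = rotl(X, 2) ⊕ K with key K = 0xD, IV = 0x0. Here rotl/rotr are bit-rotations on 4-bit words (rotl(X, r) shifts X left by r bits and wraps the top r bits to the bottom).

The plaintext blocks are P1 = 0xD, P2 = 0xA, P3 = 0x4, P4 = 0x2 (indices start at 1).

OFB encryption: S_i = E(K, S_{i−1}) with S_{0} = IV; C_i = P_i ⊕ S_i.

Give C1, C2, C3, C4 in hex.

C1 = 0x0, C2 = 0x0, C3 = 0x3, C4 = 0x2

C1: S = E(K, 0x0) = 0xD; 0xD ⊕ 0xD = 0x0.
C2: S = E(K, 0xD) = 0xA; 0xA ⊕ 0xA = 0x0.
C3: S = E(K, 0xA) = 0x7; 0x4 ⊕ 0x7 = 0x3.
C4: S = E(K, 0x7) = 0x0; 0x2 ⊕ 0x0 = 0x2.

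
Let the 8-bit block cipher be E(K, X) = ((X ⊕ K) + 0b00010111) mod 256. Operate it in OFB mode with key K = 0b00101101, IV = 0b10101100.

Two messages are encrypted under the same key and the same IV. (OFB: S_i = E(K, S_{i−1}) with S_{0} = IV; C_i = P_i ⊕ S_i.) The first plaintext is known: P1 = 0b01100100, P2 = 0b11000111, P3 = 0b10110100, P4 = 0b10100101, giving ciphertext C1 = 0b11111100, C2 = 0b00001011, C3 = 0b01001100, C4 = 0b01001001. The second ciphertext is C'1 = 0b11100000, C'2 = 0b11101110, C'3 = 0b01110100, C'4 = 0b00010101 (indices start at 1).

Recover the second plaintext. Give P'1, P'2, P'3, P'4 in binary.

In OFB with a reused IV, both messages share the same keystream S_i, so C_i ⊕ C'_i = P_i ⊕ P'_i and thus P'_i = P_i ⊕ C_i ⊕ C'_i.
P'1: 0b01100100 ⊕ 0b11111100 ⊕ 0b11100000 = 0b01111000.
P'2: 0b11000111 ⊕ 0b00001011 ⊕ 0b11101110 = 0b00100010.
P'3: 0b10110100 ⊕ 0b01001100 ⊕ 0b01110100 = 0b10001100.
P'4: 0b10100101 ⊕ 0b01001001 ⊕ 0b00010101 = 0b11111001.

P'1 = 0b01111000, P'2 = 0b00100010, P'3 = 0b10001100, P'4 = 0b11111001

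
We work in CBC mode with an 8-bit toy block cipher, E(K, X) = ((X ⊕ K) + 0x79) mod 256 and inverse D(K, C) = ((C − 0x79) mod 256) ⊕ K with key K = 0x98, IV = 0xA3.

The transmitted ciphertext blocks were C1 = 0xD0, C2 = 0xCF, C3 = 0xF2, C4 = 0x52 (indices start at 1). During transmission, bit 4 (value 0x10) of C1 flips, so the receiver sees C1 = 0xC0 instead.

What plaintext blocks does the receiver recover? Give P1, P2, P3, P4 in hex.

CBC decryption: P_i = D(K, C_i) ⊕ C_{i−1}, with C_{0} = IV.
Only C1 changed, to 0xC0. In CBC, a change in C_i garbles P_i and flips the same bit in P_{i+1}. Decrypting the received ciphertext:
P1: D(K, 0xC0) = 0xDF; 0xDF ⊕ 0xA3 = 0x7C.
P2: D(K, 0xCF) = 0xCE; 0xCE ⊕ 0xC0 = 0x0E.
P3: D(K, 0xF2) = 0xE1; 0xE1 ⊕ 0xCF = 0x2E.
P4: D(K, 0x52) = 0x41; 0x41 ⊕ 0xF2 = 0xB3.
Blocks that differ from the original plaintext: P1, P2.

P1 = 0x7C, P2 = 0x0E, P3 = 0x2E, P4 = 0xB3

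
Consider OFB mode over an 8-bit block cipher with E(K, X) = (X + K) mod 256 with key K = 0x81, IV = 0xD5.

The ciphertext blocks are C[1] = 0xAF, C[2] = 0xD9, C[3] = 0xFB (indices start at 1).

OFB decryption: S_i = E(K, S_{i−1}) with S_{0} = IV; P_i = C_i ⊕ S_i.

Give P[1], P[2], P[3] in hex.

P[1] = 0xF9, P[2] = 0x0E, P[3] = 0xA3

P[1]: S = E(K, 0xD5) = 0x56; 0xAF ⊕ 0x56 = 0xF9.
P[2]: S = E(K, 0x56) = 0xD7; 0xD9 ⊕ 0xD7 = 0x0E.
P[3]: S = E(K, 0xD7) = 0x58; 0xFB ⊕ 0x58 = 0xA3.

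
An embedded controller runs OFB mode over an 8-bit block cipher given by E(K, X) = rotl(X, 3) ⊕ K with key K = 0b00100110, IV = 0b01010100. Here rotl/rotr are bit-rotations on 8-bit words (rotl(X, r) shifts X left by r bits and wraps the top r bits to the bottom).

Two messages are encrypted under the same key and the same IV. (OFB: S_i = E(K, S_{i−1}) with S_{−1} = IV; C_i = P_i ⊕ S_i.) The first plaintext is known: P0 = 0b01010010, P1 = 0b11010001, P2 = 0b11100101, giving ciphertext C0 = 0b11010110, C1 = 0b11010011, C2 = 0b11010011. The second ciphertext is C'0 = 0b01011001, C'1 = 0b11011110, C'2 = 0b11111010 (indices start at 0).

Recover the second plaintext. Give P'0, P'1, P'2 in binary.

In OFB with a reused IV, both messages share the same keystream S_i, so C_i ⊕ C'_i = P_i ⊕ P'_i and thus P'_i = P_i ⊕ C_i ⊕ C'_i.
P'0: 0b01010010 ⊕ 0b11010110 ⊕ 0b01011001 = 0b11011101.
P'1: 0b11010001 ⊕ 0b11010011 ⊕ 0b11011110 = 0b11011100.
P'2: 0b11100101 ⊕ 0b11010011 ⊕ 0b11111010 = 0b11001100.

P'0 = 0b11011101, P'1 = 0b11011100, P'2 = 0b11001100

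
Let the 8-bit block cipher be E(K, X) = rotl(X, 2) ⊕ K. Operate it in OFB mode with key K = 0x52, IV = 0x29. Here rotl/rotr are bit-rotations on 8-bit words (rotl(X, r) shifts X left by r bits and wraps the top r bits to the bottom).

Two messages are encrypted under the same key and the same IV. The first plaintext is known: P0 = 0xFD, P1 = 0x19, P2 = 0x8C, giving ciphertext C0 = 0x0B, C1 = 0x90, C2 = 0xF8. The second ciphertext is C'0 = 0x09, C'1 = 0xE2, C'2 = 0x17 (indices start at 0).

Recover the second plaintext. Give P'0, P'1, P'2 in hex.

In OFB with a reused IV, both messages share the same keystream S_i, so C_i ⊕ C'_i = P_i ⊕ P'_i and thus P'_i = P_i ⊕ C_i ⊕ C'_i.
P'0: 0xFD ⊕ 0x0B ⊕ 0x09 = 0xFF.
P'1: 0x19 ⊕ 0x90 ⊕ 0xE2 = 0x6B.
P'2: 0x8C ⊕ 0xF8 ⊕ 0x17 = 0x63.

P'0 = 0xFF, P'1 = 0x6B, P'2 = 0x63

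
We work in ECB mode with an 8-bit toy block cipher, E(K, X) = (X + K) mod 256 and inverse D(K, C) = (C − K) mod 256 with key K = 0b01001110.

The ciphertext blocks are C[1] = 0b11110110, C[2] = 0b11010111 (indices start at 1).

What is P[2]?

ECB decryption: P_i = D(K, C_i).
P[2]: D(K, 0b11010111) = 0b10001001.

P[2] = 0b10001001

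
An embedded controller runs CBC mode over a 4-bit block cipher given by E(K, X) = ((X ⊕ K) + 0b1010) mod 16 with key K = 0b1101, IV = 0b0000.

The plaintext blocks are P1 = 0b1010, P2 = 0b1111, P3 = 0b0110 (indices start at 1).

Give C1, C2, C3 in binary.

CBC encryption: C_i = E(K, P_i ⊕ C_{i−1}), with C_{0} = IV.
C1: P1 ⊕ 0b0000 = 0b1010; E(K, 0b1010) = 0b0001.
C2: P2 ⊕ 0b0001 = 0b1110; E(K, 0b1110) = 0b1101.
C3: P3 ⊕ 0b1101 = 0b1011; E(K, 0b1011) = 0b0000.

C1 = 0b0001, C2 = 0b1101, C3 = 0b0000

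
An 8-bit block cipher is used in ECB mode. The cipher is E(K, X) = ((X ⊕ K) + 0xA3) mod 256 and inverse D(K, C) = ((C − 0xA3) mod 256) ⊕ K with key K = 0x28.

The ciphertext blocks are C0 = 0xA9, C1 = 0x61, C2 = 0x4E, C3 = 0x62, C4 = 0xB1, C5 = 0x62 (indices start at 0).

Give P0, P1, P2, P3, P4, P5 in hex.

P0 = 0x2E, P1 = 0x96, P2 = 0x83, P3 = 0x97, P4 = 0x26, P5 = 0x97

ECB decryption: P_i = D(K, C_i).
P0: D(K, 0xA9) = 0x2E.
P1: D(K, 0x61) = 0x96.
P2: D(K, 0x4E) = 0x83.
P3: D(K, 0x62) = 0x97.
P4: D(K, 0xB1) = 0x26.
P5: D(K, 0x62) = 0x97.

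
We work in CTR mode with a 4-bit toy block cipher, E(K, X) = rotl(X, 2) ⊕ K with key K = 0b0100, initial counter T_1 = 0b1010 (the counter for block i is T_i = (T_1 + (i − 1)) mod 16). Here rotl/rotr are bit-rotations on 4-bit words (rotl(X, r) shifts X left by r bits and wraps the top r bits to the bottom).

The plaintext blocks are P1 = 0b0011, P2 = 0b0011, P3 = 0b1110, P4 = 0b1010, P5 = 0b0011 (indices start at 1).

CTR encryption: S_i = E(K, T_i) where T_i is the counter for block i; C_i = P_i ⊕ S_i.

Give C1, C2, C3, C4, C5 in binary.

C1: T = 0b1010, S = E(K, T) = 0b1110; 0b0011 ⊕ 0b1110 = 0b1101.
C2: T = 0b1011, S = E(K, T) = 0b1010; 0b0011 ⊕ 0b1010 = 0b1001.
C3: T = 0b1100, S = E(K, T) = 0b0111; 0b1110 ⊕ 0b0111 = 0b1001.
C4: T = 0b1101, S = E(K, T) = 0b0011; 0b1010 ⊕ 0b0011 = 0b1001.
C5: T = 0b1110, S = E(K, T) = 0b1111; 0b0011 ⊕ 0b1111 = 0b1100.

C1 = 0b1101, C2 = 0b1001, C3 = 0b1001, C4 = 0b1001, C5 = 0b1100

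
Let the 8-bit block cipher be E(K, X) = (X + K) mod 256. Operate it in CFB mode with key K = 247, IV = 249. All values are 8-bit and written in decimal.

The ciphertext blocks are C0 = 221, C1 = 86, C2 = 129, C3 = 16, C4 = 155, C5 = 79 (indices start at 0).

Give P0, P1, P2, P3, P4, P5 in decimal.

P0 = 45, P1 = 130, P2 = 204, P3 = 104, P4 = 156, P5 = 221

CFB decryption: P_i = C_i ⊕ E(K, C_{i−1}), with C_{−1} = IV.
P0: E(K, 249) = 240; 221 ⊕ 240 = 45.
P1: E(K, 221) = 212; 86 ⊕ 212 = 130.
P2: E(K, 86) = 77; 129 ⊕ 77 = 204.
P3: E(K, 129) = 120; 16 ⊕ 120 = 104.
P4: E(K, 16) = 7; 155 ⊕ 7 = 156.
P5: E(K, 155) = 146; 79 ⊕ 146 = 221.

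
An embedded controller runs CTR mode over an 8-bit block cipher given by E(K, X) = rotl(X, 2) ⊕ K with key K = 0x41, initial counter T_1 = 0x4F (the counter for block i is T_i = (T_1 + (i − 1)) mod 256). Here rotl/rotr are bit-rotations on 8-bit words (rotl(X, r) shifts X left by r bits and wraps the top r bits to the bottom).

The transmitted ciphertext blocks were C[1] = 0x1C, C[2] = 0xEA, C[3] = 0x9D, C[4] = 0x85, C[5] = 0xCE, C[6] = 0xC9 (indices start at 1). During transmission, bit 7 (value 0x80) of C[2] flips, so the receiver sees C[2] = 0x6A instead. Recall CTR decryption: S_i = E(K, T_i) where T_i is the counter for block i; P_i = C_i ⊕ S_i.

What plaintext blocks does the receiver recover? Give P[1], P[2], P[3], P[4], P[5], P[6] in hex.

P[1] = 0x60, P[2] = 0x6A, P[3] = 0x99, P[4] = 0x8D, P[5] = 0xC2, P[6] = 0xD9

Only C[2] changed, to 0x6A. In CTR, a change in C_i flips the same bit in P_i only; the keystream is unaffected. Decrypting the received ciphertext:
P[1]: T = 0x4F, S = E(K, T) = 0x7C; 0x1C ⊕ 0x7C = 0x60.
P[2]: T = 0x50, S = E(K, T) = 0x00; 0x6A ⊕ 0x00 = 0x6A.
P[3]: T = 0x51, S = E(K, T) = 0x04; 0x9D ⊕ 0x04 = 0x99.
P[4]: T = 0x52, S = E(K, T) = 0x08; 0x85 ⊕ 0x08 = 0x8D.
P[5]: T = 0x53, S = E(K, T) = 0x0C; 0xCE ⊕ 0x0C = 0xC2.
P[6]: T = 0x54, S = E(K, T) = 0x10; 0xC9 ⊕ 0x10 = 0xD9.
Blocks that differ from the original plaintext: P[2].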